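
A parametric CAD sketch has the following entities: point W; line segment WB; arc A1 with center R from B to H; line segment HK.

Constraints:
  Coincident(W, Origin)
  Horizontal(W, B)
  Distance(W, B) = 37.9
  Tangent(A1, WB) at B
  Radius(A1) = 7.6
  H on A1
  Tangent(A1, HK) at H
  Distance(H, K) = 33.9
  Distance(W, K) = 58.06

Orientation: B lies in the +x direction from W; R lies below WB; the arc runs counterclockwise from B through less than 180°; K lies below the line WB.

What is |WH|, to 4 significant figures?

32.07

Checks: W.y = 0.00, B.y = 0.00 ✓; |RH| = 7.600 ✓; ∠(RH, HK) = 90.00° ✓; |HK| = 33.90 ✓; |WK| = 58.06 ✓.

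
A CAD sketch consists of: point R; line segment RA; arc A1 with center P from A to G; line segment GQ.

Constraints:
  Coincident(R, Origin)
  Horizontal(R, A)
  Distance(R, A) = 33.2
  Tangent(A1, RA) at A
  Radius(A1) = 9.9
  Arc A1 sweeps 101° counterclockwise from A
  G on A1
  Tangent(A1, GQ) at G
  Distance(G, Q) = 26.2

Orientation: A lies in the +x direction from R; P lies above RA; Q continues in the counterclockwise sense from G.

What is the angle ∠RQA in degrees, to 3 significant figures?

38.1°

R is at the origin; RA is horizontal with |RA| = 33.2 and A on the +x side, so A = (33.2, 0.00). The tangent condition forces PA to be normal to RA, so P = A + (0, 9.9) = (33.2, 9.90). On A1, A sits at bearing -90° from P; a 101° counterclockwise sweep puts G at bearing 11°, so G = P + 9.9·(cos 11°, sin 11°) = (42.9, 11.8). The tangent condition forces PG to be normal to GQ, so GQ runs along (−sin 11°, cos 11°); with |GQ| = 26.2, Q = (37.9, 37.5). Then cos ∠RQA = QR·QA / (|QR||QA|), giving 38.1°.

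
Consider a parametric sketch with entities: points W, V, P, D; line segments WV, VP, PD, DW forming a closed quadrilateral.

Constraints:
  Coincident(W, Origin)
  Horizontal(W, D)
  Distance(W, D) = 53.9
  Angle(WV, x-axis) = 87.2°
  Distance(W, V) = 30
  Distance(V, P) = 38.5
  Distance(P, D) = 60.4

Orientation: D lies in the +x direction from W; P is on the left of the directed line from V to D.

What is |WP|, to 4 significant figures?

63.25

Checks: |VP| = 38.50 ✓; |PD| = 60.40 ✓.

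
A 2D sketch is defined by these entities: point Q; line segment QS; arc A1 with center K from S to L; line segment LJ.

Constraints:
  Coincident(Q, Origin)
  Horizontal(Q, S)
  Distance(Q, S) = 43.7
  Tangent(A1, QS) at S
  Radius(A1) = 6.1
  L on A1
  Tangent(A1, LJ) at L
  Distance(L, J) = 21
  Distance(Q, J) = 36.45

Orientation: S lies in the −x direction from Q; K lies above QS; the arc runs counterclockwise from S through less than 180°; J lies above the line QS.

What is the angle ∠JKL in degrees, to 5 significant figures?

73.803°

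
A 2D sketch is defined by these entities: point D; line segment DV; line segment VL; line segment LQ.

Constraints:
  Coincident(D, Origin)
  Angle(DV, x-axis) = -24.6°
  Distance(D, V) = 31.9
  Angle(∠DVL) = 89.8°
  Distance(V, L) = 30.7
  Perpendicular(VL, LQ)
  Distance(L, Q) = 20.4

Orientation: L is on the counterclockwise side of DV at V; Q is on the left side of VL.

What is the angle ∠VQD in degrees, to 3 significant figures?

54.2°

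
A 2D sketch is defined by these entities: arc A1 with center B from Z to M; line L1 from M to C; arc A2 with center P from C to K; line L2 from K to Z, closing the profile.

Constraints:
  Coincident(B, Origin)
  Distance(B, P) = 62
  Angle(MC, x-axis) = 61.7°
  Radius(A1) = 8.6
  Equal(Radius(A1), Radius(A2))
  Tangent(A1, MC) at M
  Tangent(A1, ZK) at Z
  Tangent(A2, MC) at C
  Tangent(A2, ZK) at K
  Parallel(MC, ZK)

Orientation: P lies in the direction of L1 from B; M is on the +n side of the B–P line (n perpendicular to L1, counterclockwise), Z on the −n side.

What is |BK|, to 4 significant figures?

62.59

Tangency of A1 to both parallel lines with radius 8.6 puts M and Z at B ± 8.6·n: M = (-7.572, 4.077), Z = (7.572, -4.077). Equal radii place C and K the same way about P: C = P + 8.6·n = (21.82, 58.67), K = P − 8.6·n = (36.97, 50.51). Then |BK| = |K − B| = 62.59.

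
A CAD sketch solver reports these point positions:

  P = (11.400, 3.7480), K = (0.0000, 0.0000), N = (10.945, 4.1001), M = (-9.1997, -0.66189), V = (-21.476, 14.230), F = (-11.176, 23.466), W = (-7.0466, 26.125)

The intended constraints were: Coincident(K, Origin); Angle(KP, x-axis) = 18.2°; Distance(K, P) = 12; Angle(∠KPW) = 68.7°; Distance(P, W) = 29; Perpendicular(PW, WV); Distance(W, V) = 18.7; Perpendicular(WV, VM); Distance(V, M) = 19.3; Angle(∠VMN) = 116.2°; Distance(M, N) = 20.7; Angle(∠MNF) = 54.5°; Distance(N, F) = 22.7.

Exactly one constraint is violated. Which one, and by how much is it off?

Distance(N, F) = 22.7 — off by 6.70.

K = (0.00, 0.00) ✓; KP at 18.20° ✓; |KP| = 12.00 ✓; ∠KPW = 68.70° ✓; |PW| = 29.00 ✓; ∠(PW, WV) = 90.00° ✓; |WV| = 18.70 ✓; ∠(WV, VM) = 90.00° ✓; |VM| = 19.30 ✓; ∠VMN = 116.2° ✓; |MN| = 20.70 ✓; ∠MNF = 54.50° ✓; |NF| = 29.40 ✗.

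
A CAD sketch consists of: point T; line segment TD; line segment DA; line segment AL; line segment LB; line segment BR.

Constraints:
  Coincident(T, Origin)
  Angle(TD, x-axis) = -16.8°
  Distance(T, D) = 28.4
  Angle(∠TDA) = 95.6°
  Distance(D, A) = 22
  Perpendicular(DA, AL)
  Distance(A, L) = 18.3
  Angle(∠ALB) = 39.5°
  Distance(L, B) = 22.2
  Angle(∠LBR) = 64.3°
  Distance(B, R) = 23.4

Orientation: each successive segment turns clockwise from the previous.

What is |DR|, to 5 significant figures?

30.920

∠ALB = 39.5° gives LB at 28.300° from the x-axis; with |LB| = 22.2, B = (24.510, -15.710). ∠LBR = 64.3° gives BR at -87.400° from the x-axis; with |BR| = 23.4, R = (25.571, -39.086). Then |DR| = |R − D| = 30.920.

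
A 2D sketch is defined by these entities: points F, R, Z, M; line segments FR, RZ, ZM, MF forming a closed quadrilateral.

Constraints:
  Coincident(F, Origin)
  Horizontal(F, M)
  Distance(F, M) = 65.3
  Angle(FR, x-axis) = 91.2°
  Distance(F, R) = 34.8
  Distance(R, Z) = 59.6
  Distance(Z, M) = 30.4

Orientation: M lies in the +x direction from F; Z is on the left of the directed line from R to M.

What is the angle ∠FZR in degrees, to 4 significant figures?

31.77°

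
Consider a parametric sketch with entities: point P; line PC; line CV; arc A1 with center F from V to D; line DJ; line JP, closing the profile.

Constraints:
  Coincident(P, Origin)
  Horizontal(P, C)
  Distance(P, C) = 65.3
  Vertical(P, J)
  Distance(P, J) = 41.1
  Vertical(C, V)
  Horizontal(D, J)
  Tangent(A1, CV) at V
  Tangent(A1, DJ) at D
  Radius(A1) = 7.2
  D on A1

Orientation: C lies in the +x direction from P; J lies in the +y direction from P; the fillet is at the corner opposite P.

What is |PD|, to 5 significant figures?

71.168

P is at the origin; P and C share the same y with |PC| = 65.3 and C on the +x side, so C = (65.300, 0.0000). P and J share the same x with |PJ| = 41.1 and J on the +y side, so J = (0.0000, 41.100). The virtual corner opposite P is at (65.300, 41.100). Since A1 is tangent to CV there, FV ⟂ CV and tangency of A1 to DJ means the radius FD is perpendicular to DJ, with radius 7.2, so the center F sits 7.2 in from both sides at F = (58.100, 33.900). That places the tangent points at V = (65.300, 33.900) on CV and D = (58.100, 41.100) on DJ. Then |PD| = |D − P| = 71.168.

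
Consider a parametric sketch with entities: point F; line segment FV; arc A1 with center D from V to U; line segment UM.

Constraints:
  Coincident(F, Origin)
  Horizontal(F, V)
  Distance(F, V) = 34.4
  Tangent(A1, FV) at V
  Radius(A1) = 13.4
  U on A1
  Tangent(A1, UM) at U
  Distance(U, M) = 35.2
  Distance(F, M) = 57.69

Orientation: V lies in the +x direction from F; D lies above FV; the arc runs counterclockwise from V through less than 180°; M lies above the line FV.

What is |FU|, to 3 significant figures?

50.2

Checks: |DU| = 13.40 ✓; ∠(DU, UM) = 90.00° ✓; |UM| = 35.20 ✓; |FM| = 57.69 ✓.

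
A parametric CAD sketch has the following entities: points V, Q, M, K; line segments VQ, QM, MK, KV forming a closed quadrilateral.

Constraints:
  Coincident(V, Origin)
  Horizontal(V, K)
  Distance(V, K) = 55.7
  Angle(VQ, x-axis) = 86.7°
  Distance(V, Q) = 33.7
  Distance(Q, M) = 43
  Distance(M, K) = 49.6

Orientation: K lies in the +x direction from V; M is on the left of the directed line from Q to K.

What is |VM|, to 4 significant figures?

64.00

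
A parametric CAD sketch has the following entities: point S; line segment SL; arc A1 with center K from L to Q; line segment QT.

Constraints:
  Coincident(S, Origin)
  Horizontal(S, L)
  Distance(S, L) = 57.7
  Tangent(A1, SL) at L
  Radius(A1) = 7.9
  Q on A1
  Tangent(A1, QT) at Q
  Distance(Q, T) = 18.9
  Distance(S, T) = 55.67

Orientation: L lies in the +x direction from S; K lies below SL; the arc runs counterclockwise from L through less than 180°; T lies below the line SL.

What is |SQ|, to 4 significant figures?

50.38

Checks: ∠(KL, LS) = 90.00° ✓; |KQ| = 7.900 ✓; ∠(KQ, QT) = 90.00° ✓; |QT| = 18.90 ✓; |ST| = 55.67 ✓.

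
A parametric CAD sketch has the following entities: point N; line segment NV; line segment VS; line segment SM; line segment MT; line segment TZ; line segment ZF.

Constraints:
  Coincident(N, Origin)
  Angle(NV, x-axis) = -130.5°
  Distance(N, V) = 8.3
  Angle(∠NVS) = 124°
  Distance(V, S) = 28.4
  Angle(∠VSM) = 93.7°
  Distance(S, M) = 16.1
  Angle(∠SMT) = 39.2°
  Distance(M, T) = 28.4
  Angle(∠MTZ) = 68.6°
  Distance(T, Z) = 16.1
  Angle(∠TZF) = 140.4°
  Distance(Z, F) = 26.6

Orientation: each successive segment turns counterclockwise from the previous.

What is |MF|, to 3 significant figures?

27.9

N is at the origin; NV runs at -130.5° with length 8.3, so V = (-5.39, -6.31). ∠NVS = 124.0° gives VS at -74.5° from the x-axis; with |VS| = 28.4, S = (2.20, -33.7). ∠VSM = 93.7° gives SM at 11.8° from the x-axis; with |SM| = 16.1, M = (18.0, -30.4). ∠SMT = 39.2° gives MT at 153° from the x-axis; with |MT| = 28.4, T = (-7.26, -17.3). ∠MTZ = 68.6° gives TZ at -96.0° from the x-axis; with |TZ| = 16.1, Z = (-8.94, -33.3). ∠TZF = 140.4° gives ZF at -56.4° from the x-axis; with |ZF| = 26.6, F = (5.78, -55.5). Then |MF| = |F − M| = 27.9.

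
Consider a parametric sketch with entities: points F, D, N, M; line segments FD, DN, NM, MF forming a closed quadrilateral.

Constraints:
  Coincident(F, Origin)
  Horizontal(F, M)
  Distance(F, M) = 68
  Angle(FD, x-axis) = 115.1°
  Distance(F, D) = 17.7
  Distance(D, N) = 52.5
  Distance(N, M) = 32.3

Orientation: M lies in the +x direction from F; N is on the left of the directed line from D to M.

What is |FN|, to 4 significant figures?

49.87

F is at the origin; F and M share the same y with |FM| = 68.0 and M in +x, so M = (68.0, 0). FD runs at 115.1° with |FD| = 17.7, so D = (-7.508, 16.03). N is determined by |DN| = 52.5 and |NM| = 32.3 together: it lies at the intersection of circle(D, 52.5) and circle(M, 32.3). With |DM| = 77.19, the foot of the radical line on DM is 49.69 from D and the perpendicular offset is √(52.5² − 49.69²) = 16.94. Taking the left-of-DM solution: N = (44.62, 22.28).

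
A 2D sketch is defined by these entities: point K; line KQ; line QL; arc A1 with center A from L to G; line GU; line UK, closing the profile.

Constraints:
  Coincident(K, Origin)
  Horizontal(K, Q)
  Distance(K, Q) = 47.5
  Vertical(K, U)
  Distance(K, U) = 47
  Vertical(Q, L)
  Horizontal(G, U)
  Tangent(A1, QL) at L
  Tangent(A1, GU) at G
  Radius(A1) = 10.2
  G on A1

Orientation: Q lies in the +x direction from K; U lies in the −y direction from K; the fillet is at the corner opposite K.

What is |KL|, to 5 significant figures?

60.087

K is at the origin; K and Q share the same y with |KQ| = 47.5 and Q on the +x side, so Q = (47.500, 0.0000). K and U share the same x with |KU| = 47.0 and U on the −y side, so U = (0.0000, -47.000). The virtual corner opposite K is at (47.500, -47.000). Tangency of A1 to QL means the radius AL is perpendicular to QL and A1 meets GU tangentially, so AG is at right angles to GU, with radius 10.2, so the center A sits 10.2 in from both sides at A = (37.300, -36.800). That places the tangent points at L = (47.500, -36.800) on QL and G = (37.300, -47.000) on GU. Then |KL| = |L − K| = 60.087.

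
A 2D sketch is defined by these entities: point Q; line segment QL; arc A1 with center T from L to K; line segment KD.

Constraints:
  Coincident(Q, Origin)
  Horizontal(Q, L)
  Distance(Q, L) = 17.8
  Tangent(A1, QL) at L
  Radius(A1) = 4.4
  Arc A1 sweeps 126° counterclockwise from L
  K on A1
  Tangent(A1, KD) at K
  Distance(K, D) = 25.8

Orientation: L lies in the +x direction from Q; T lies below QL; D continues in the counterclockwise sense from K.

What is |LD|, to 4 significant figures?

30.18

On A1, L sits at bearing 90° from T; a 126° counterclockwise sweep puts K at bearing 216°, so K = T + 4.4·(cos 216°, sin 216°) = (14.24, -6.986). The tangent condition forces TK to be normal to KD, so KD runs along (−sin 216°, cos 216°); with |KD| = 25.8, D = (29.41, -27.86). Then |LD| = |D − L| = 30.18.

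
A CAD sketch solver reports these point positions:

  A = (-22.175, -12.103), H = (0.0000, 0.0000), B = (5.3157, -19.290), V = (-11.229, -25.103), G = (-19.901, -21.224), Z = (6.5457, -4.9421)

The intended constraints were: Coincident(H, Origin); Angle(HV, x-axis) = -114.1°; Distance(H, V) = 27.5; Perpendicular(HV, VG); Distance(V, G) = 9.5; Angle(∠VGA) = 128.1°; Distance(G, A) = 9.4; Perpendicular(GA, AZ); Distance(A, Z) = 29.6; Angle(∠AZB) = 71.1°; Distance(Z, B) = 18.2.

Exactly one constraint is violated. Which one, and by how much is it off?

Distance(Z, B) = 18.2 — off by 3.80.

H = (0.00, 0.00) ✓; HV at -114.1° ✓; |HV| = 27.50 ✓; ∠(HV, VG) = 90.00° ✓; |VG| = 9.500 ✓; ∠VGA = 128.1° ✓; |GA| = 9.400 ✓; ∠(GA, AZ) = 90.00° ✓; |AZ| = 29.60 ✓; ∠AZB = 71.10° ✓; |ZB| = 14.40 ✗.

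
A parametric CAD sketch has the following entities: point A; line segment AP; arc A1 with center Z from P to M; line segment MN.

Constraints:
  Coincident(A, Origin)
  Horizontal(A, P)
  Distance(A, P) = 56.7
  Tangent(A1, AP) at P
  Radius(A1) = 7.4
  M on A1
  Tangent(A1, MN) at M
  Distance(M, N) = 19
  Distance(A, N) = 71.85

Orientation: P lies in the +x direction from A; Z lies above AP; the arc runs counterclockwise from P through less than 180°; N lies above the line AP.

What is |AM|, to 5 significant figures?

64.259

A is at the origin; AP is horizontal with |AP| = 56.7 and P on the +x side, so P = (56.700, 0.0000). The tangent condition forces ZP to be normal to AP, so Z = P + (0, 7.4) = (56.700, 7.4000). Since ZM ⟂ MN (tangency), |ZN| = √(7.4² + 19.0²) = 20.390 regardless of where M sits on A1. So N lies on both circle(A, 71.85) and circle(Z, 20.390); the above-AP intersection is N = (67.465, 24.717). M is the foot of the tangent from N: M = (63.974, 6.0405).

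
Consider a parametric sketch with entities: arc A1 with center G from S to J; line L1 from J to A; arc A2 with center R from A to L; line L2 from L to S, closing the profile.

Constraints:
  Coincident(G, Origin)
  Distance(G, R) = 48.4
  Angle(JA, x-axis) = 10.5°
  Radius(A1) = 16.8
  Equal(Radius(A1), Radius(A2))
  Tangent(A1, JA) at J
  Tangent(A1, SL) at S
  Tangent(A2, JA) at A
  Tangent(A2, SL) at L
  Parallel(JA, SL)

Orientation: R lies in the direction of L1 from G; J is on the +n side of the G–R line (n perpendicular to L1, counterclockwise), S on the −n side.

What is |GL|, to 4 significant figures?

51.23

Tangency of A1 to both parallel lines with radius 16.8 puts J and S at G ± 16.8·n: J = (-3.062, 16.52), S = (3.062, -16.52). Equal radii place A and L the same way about R: A = R + 16.8·n = (44.53, 25.34), L = R − 16.8·n = (50.65, -7.698). Then |GL| = |L − G| = 51.23.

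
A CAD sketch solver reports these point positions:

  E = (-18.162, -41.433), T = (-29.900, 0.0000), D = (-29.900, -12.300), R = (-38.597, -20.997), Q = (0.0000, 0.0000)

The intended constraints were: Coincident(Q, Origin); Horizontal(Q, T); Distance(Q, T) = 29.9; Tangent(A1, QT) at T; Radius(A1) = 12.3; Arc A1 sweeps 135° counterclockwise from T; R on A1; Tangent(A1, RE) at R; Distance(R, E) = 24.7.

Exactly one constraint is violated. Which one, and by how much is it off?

Distance(R, E) = 24.7 — off by 4.20.

Q = (0.00, 0.00) ✓; Q.y = 0.00, T.y = 0.00 ✓; |QT| = 29.90 ✓; ∠(DT, TQ) = 90.00° ✓; |DT| = 12.30 ✓; bearing(D→R) − bearing(D→T) = 135.0° ✓; |DR| = 12.30 ✓; ∠(DR, RE) = 90.00° ✓; |RE| = 28.90 ✗.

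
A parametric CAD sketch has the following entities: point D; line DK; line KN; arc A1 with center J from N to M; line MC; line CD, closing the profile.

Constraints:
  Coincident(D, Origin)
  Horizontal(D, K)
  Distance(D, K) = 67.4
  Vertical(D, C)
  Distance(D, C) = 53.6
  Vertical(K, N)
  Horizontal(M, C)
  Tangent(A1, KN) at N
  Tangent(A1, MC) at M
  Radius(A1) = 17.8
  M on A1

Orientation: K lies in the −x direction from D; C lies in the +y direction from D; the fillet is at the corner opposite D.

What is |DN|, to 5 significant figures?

76.318

D is at the origin; DK is horizontal with |DK| = 67.4 and K on the −x side, so K = (-67.400, 0.0000). DC is vertical with |DC| = 53.6 and C on the +y side, so C = (0.0000, 53.600). The virtual corner opposite D is at (-67.400, 53.600). A1 meets KN tangentially, so JN is at right angles to KN and A1 meets MC tangentially, so JM is at right angles to MC, with radius 17.8, so the center J sits 17.8 in from both sides at J = (-49.600, 35.800). That places the tangent points at N = (-67.400, 35.800) on KN and M = (-49.600, 53.600) on MC. Then |DN| = |N − D| = 76.318.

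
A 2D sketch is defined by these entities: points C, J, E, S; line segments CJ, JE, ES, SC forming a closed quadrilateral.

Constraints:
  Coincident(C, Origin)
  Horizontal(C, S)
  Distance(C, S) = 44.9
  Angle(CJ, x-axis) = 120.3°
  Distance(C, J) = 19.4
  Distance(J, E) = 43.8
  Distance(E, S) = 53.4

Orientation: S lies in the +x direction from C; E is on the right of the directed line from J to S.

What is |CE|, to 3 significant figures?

26.3

Checks: |JE| = 43.80 ✓; |ES| = 53.40 ✓.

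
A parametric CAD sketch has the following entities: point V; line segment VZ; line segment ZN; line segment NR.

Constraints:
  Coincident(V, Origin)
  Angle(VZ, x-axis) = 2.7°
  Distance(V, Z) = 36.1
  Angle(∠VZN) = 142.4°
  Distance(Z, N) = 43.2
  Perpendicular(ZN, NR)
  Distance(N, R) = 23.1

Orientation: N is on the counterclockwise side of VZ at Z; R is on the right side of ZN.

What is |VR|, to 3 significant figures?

84.8

∠VZN = 142.4°, so ZN runs at 2.7° + (180° − 142.4°) = 40.3° from the x-axis; with |ZN| = 43.2, N = Z + 43.2·(cos 40.3°, sin 40.3°) = (69.0, 29.6). ZN ⟂ NR; with |NR| = 23.1 on the right of ZN, R = N + 23.1·(0.647, -0.763) = (83.9, 12.0). Then |VR| = |R − V| = 84.8.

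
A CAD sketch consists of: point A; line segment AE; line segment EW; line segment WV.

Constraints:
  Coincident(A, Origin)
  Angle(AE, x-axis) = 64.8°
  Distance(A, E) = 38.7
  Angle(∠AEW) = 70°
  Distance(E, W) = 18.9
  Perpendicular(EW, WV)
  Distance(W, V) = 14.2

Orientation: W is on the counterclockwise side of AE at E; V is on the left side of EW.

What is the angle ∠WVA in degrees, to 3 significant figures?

166°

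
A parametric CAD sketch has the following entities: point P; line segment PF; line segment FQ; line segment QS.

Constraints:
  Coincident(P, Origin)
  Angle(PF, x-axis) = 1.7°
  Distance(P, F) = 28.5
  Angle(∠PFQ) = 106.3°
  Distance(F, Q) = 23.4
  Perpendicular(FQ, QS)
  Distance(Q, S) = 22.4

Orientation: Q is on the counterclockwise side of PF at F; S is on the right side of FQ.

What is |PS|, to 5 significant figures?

58.834

P is at the origin; PF runs at 1.7° with length 28.5, so F = 28.5·(cos 1.7°, sin 1.7°) = (28.487, 0.84549). ∠PFQ = 106.3°, so FQ runs at 1.7° + (180° − 106.3°) = 75.400° from the x-axis; with |FQ| = 23.4, Q = F + 23.4·(cos 75.400°, sin 75.400°) = (34.386, 23.490). FQ is perpendicular to QS; with |QS| = 22.4 on the right of FQ, S = Q + 22.4·(0.96771, -0.25207) = (56.063, 17.844). Then |PS| = |S − P| = 58.834.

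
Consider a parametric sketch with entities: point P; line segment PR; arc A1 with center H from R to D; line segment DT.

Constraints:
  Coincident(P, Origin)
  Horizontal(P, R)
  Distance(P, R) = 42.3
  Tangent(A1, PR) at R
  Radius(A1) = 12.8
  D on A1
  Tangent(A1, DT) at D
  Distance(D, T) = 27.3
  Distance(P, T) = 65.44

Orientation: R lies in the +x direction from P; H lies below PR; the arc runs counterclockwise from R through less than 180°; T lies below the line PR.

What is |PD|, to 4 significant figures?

38.81

P is at the origin; PR is horizontal with |PR| = 42.3 and R on the +x side, so R = (42.30, 0.000). Since A1 is tangent to PR there, HR ⟂ PR, so H = R + (0, -12.8) = (42.30, -12.80). Since HD ⟂ DT (tangency), |HT| = √(12.8² + 27.3²) = 30.15 regardless of where D sits on A1. So T lies on both circle(P, 65.44) and circle(H, 30.15); the below-PR intersection is T = (50.29, -41.87). D is the foot of the tangent from T: D = (32.56, -21.11).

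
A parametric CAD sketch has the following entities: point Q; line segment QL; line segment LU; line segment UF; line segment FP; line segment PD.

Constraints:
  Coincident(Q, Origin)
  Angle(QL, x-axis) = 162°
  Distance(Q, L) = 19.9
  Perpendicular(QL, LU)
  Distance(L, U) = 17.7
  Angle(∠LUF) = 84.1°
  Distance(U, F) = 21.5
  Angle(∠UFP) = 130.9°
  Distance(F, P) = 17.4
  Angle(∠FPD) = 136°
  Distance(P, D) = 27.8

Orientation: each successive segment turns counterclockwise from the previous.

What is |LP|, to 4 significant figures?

31.39

∠LUF = 84.1° gives UF at -12.10° from the x-axis; with |UF| = 21.5, F = (-3.373, -15.19). ∠UFP = 130.9° gives FP at 37.00° from the x-axis; with |FP| = 17.4, P = (10.52, -4.719). Then |LP| = |P − L| = 31.39.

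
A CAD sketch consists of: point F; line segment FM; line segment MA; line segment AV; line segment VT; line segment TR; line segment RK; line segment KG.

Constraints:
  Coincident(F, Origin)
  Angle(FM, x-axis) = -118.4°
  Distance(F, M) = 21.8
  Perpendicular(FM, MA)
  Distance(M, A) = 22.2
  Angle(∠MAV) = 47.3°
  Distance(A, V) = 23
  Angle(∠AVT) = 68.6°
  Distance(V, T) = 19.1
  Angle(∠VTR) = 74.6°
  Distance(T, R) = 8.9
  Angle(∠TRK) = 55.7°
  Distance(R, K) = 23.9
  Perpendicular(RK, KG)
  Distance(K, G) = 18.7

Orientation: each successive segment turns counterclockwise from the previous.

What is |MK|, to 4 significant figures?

20.14

F is at the origin; FM runs at -118.4° with length 21.8, so M = (-10.37, -19.18). The perpendicularity gives MA at right angles to FM, so MA runs at -28.40°; with |MA| = 22.2, A = (9.160, -29.74). ∠MAV = 47.3° gives AV at 104.3° from the x-axis; with |AV| = 23.0, V = (3.479, -7.448). ∠AVT = 68.6° gives VT at -144.3° from the x-axis; with |VT| = 19.1, T = (-12.03, -18.59). ∠VTR = 74.6° gives TR at -38.90° from the x-axis; with |TR| = 8.9, R = (-5.106, -24.18). ∠TRK = 55.7° gives RK at 85.40° from the x-axis; with |RK| = 23.9, K = (-3.189, -0.3593). Then |MK| = |K − M| = 20.14.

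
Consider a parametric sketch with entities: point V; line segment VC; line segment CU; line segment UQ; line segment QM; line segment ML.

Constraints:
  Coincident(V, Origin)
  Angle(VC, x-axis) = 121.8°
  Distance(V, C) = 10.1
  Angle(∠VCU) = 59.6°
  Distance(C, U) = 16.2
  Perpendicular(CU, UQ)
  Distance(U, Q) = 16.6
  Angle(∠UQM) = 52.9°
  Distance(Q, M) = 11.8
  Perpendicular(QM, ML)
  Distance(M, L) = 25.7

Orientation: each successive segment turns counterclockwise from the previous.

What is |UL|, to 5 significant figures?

12.588

∠UQM = 52.9° gives QM at 99.300° from the x-axis; with |QM| = 11.8, M = (-0.10060, -1.8434). The perpendicularity gives ML at right angles to QM, so ML runs at -170.70°; with |ML| = 25.7, L = (-25.463, -5.9966). Then |UL| = |L − U| = 12.588.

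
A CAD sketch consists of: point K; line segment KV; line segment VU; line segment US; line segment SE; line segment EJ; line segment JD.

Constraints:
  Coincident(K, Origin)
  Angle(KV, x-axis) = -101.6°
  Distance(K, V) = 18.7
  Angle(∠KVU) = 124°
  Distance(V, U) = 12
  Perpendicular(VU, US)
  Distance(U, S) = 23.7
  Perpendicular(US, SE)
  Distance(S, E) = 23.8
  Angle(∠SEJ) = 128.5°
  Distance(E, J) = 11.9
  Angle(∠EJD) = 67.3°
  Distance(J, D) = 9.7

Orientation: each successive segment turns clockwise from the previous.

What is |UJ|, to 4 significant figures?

34.36

US ⟂ SE, so SE runs at 22.40°; with |SE| = 23.8, E = (-1.882, 8.090). ∠SEJ = 128.5° gives EJ at -29.10° from the x-axis; with |EJ| = 11.9, J = (8.516, 2.303). Then |UJ| = |J − U| = 34.36.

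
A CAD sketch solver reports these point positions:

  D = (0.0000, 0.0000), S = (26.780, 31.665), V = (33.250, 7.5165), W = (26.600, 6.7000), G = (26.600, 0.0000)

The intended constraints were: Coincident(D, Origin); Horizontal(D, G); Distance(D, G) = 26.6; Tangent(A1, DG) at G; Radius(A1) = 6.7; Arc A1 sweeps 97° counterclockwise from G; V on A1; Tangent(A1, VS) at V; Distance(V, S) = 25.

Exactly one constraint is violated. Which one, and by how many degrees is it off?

Tangent(A1, VS) at V — off by 8.00°.

D = (0.00, 0.00) ✓; D.y = 0.00, G.y = 0.00 ✓; |DG| = 26.60 ✓; ∠(WG, GD) = 90.00° ✓; |WG| = 6.700 ✓; bearing(W→V) − bearing(W→G) = 97.00° ✓; |WV| = 6.700 ✓; ∠(WV, VS) = 82.00° ✗; |VS| = 25.00 ✓.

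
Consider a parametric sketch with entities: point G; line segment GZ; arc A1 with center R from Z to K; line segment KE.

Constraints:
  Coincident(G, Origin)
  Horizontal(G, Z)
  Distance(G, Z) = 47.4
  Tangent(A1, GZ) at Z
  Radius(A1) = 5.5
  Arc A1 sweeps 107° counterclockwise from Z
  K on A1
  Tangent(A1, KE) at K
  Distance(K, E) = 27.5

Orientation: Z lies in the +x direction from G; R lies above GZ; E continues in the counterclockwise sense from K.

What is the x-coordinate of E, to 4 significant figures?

44.62

On A1, Z sits at bearing -90° from R; a 107° counterclockwise sweep puts K at bearing 17°, so K = R + 5.5·(cos 17°, sin 17°) = (52.66, 7.108). Since A1 is tangent to KE there, RK ⟂ KE, so KE runs along (−sin 17°, cos 17°); with |KE| = 27.5, E = (44.62, 33.41). So E.x = 44.62.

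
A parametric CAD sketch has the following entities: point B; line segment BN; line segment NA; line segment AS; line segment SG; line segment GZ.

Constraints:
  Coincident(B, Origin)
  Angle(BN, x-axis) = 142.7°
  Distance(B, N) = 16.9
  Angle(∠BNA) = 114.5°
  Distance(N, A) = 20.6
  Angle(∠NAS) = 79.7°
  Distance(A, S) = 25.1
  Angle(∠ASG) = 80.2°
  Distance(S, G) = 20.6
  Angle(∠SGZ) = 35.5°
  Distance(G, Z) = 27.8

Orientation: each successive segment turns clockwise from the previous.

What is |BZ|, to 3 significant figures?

31.0

B is at the origin; BN runs at 142.7° with length 16.9, so N = (-13.4, 10.2). ∠BNA = 114.5° gives NA at 77.2° from the x-axis; with |NA| = 20.6, A = (-8.88, 30.3). ∠NAS = 79.7° gives AS at -23.1° from the x-axis; with |AS| = 25.1, S = (14.2, 20.5). ∠ASG = 80.2° gives SG at -123° from the x-axis; with |SG| = 20.6, G = (3.02, 3.19). ∠SGZ = 35.5° gives GZ at 92.6° from the x-axis; with |GZ| = 27.8, Z = (1.76, 31.0). Then |BZ| = |Z − B| = 31.0.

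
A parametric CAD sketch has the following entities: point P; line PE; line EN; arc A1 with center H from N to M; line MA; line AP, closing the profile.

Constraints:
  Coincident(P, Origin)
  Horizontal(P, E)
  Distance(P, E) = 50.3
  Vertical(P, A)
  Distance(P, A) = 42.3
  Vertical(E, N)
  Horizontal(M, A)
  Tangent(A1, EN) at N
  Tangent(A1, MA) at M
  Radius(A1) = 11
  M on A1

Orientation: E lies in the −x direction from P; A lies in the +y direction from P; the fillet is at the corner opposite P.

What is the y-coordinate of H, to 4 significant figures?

31.30

P is at the origin; PE is horizontal with |PE| = 50.3 and E on the −x side, so E = (-50.30, 0.000). P and A share the same x with |PA| = 42.3 and A on the +y side, so A = (0.000, 42.30). The virtual corner opposite P is at (-50.30, 42.30). Tangency of A1 to EN means the radius HN is perpendicular to EN and since A1 is tangent to MA there, HM ⟂ MA, with radius 11.0, so the center H sits 11.0 in from both sides at H = (-39.30, 31.30). So H.y = 31.30.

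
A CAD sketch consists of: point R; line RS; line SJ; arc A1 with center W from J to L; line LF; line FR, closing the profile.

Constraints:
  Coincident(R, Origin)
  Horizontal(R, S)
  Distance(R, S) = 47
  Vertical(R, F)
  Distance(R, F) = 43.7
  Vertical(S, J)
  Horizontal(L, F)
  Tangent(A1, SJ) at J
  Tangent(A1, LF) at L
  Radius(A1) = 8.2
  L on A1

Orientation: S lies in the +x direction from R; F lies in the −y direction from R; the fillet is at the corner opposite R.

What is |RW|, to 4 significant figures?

52.59

R is at the origin; R and S share the same y with |RS| = 47.0 and S on the +x side, so S = (47.00, 0.000). R and F share the same x with |RF| = 43.7 and F on the −y side, so F = (0.000, -43.70). The virtual corner opposite R is at (47.00, -43.70). The tangent condition forces WJ to be normal to SJ and the tangent condition forces WL to be normal to LF, with radius 8.2, so the center W sits 8.2 in from both sides at W = (38.80, -35.50). Then |RW| = |W − R| = 52.59.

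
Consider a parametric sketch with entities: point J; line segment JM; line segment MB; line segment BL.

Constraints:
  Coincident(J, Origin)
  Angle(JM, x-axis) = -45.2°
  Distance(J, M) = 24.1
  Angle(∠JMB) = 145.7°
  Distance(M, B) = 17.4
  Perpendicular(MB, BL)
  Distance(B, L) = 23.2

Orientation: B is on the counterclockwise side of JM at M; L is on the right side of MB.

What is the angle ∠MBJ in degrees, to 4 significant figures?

20.00°

J is at the origin; JM runs at -45.2° with length 24.1, so M = 24.1·(cos -45.2°, sin -45.2°) = (16.98, -17.10). ∠JMB = 145.7°, so MB runs at -45.2° + (180° − 145.7°) = -10.90° from the x-axis; with |MB| = 17.4, B = M + 17.4·(cos -10.90°, sin -10.90°) = (34.07, -20.39). Then cos ∠MBJ = BM·BJ / (|BM||BJ|), giving 20.00°.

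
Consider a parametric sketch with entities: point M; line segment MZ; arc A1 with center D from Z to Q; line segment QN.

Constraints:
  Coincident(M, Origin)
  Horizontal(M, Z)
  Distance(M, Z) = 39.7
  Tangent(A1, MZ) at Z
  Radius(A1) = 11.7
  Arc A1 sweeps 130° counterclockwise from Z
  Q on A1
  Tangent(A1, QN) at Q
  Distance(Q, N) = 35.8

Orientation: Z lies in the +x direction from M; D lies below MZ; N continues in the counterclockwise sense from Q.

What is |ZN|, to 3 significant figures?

48.7

M is at the origin; MZ is horizontal with |MZ| = 39.7 and Z on the +x side, so Z = (39.7, 0.00). A1 meets MZ tangentially, so DZ is at right angles to MZ, so D = Z + (0, -11.7) = (39.7, -11.7). On A1, Z sits at bearing 90° from D; a 130° counterclockwise sweep puts Q at bearing 220°, so Q = D + 11.7·(cos 220°, sin 220°) = (30.7, -19.2). Tangency of A1 to QN means the radius DQ is perpendicular to QN, so QN runs along (−sin 220°, cos 220°); with |QN| = 35.8, N = (53.7, -46.6). Then |ZN| = |N − Z| = 48.7.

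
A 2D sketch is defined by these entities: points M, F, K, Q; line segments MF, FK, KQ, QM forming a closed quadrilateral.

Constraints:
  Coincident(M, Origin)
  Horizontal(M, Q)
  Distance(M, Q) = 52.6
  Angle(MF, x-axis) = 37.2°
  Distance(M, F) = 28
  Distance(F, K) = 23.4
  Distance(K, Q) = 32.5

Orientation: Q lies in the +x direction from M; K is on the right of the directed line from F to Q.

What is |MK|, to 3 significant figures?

21.7

Checks: |FK| = 23.40 ✓; |KQ| = 32.50 ✓.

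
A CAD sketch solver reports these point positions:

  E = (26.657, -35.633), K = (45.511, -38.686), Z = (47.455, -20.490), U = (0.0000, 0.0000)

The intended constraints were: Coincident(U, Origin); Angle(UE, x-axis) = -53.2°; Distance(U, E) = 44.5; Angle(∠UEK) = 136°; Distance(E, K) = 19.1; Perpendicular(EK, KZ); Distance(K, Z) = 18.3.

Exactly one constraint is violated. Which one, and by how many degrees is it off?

Perpendicular(EK, KZ) — off by 3.10°.

U = (0.00, 0.00) ✓; UE at -53.20° ✓; |UE| = 44.50 ✓; ∠UEK = 136.0° ✓; |EK| = 19.10 ✓; ∠(EK, KZ) = 93.10° ✗; |KZ| = 18.30 ✓.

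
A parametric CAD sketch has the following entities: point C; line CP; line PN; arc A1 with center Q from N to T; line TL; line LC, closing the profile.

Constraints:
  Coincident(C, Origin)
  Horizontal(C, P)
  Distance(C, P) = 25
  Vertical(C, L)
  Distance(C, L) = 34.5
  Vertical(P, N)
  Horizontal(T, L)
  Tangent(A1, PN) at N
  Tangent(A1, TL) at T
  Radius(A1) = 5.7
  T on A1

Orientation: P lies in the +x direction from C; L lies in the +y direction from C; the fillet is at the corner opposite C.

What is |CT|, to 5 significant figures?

39.532

The virtual corner opposite C is at (25.000, 34.500). A1 meets PN tangentially, so QN is at right angles to PN and A1 meets TL tangentially, so QT is at right angles to TL, with radius 5.7, so the center Q sits 5.7 in from both sides at Q = (19.300, 28.800). That places the tangent points at N = (25.000, 28.800) on PN and T = (19.300, 34.500) on TL. Then |CT| = |T − C| = 39.532.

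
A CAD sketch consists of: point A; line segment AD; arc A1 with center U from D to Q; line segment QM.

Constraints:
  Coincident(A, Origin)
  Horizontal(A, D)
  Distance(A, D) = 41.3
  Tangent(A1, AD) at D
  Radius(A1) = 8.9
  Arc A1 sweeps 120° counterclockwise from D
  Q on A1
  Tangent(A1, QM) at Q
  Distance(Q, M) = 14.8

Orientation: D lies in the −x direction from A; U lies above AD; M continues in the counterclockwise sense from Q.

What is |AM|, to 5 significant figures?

48.632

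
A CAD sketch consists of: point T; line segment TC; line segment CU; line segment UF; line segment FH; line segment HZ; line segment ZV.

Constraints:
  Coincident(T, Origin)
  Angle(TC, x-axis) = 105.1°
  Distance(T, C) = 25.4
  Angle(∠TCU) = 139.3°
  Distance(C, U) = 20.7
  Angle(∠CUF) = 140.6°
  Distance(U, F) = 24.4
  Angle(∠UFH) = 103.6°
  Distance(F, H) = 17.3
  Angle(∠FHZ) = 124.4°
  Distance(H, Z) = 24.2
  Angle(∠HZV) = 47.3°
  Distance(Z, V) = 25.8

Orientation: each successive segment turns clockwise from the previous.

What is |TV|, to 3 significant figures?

41.9

T is at the origin; TC runs at 105.1° with length 25.4, so C = (-6.62, 24.5). ∠TCU = 139.3° gives CU at 64.4° from the x-axis; with |CU| = 20.7, U = (2.33, 43.2). ∠CUF = 140.6° gives UF at 25.0° from the x-axis; with |UF| = 24.4, F = (24.4, 53.5). ∠UFH = 103.6° gives FH at -51.4° from the x-axis; with |FH| = 17.3, H = (35.2, 40.0). ∠FHZ = 124.4° gives HZ at -107° from the x-axis; with |HZ| = 24.2, Z = (28.2, 16.8). ∠HZV = 47.3° gives ZV at 120° from the x-axis; with |ZV| = 25.8, V = (15.1, 39.1). Then |TV| = |V − T| = 41.9.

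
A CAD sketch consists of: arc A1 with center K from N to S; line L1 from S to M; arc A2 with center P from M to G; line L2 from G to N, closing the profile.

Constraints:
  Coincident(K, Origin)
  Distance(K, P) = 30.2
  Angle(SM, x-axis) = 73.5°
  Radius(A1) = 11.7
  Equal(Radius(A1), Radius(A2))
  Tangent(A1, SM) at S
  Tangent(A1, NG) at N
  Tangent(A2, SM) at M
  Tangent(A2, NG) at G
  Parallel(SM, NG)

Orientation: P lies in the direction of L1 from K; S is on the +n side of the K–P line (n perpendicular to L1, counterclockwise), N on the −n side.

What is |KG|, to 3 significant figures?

32.4

Tangency of A1 to both parallel lines with radius 11.7 puts S and N at K ± 11.7·n: S = (-11.2, 3.32), N = (11.2, -3.32). Equal radii place M and G the same way about P: M = P + 11.7·n = (-2.64, 32.3), G = P − 11.7·n = (19.8, 25.6). Then |KG| = |G − K| = 32.4.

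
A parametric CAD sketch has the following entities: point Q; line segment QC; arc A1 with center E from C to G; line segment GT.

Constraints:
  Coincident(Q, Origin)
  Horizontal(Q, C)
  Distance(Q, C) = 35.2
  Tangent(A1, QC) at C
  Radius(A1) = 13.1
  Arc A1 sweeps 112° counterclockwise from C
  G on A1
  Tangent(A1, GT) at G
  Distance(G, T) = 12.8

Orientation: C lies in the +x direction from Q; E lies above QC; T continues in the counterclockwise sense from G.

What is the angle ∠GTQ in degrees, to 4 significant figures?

76.93°

Q is at the origin; QC is horizontal with |QC| = 35.2 and C on the +x side, so C = (35.20, 0.000). A1 meets QC tangentially, so EC is at right angles to QC, so E = C + (0, 13.1) = (35.20, 13.10). On A1, C sits at bearing -90° from E; a 112° counterclockwise sweep puts G at bearing 22°, so G = E + 13.1·(cos 22°, sin 22°) = (47.35, 18.01). A1 meets GT tangentially, so EG is at right angles to GT, so GT runs along (−sin 22°, cos 22°); with |GT| = 12.8, T = (42.55, 29.88). Then cos ∠GTQ = TG·TQ / (|TG||TQ|), giving 76.93°.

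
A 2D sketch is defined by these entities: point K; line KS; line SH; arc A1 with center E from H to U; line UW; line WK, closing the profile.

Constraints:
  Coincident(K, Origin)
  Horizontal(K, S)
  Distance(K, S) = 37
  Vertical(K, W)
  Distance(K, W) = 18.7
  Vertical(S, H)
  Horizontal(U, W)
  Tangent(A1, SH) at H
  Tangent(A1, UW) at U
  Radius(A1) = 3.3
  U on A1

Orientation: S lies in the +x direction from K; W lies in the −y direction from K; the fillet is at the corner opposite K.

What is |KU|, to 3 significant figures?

38.5

K is at the origin; KS is horizontal with |KS| = 37.0 and S on the +x side, so S = (37.0, 0.00). KW is vertical with |KW| = 18.7 and W on the −y side, so W = (0.00, -18.7). The virtual corner opposite K is at (37.0, -18.7). Tangency of A1 to SH means the radius EH is perpendicular to SH and tangency of A1 to UW means the radius EU is perpendicular to UW, with radius 3.3, so the center E sits 3.3 in from both sides at E = (33.7, -15.4). That places the tangent points at H = (37.0, -15.4) on SH and U = (33.7, -18.7) on UW. Then |KU| = |U − K| = 38.5.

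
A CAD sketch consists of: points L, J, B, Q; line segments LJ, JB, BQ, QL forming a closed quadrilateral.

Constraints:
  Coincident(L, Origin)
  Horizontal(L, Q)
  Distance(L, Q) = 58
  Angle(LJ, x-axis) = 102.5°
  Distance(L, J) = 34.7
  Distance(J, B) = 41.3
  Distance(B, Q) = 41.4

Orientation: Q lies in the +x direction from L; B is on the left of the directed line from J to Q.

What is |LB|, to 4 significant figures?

47.64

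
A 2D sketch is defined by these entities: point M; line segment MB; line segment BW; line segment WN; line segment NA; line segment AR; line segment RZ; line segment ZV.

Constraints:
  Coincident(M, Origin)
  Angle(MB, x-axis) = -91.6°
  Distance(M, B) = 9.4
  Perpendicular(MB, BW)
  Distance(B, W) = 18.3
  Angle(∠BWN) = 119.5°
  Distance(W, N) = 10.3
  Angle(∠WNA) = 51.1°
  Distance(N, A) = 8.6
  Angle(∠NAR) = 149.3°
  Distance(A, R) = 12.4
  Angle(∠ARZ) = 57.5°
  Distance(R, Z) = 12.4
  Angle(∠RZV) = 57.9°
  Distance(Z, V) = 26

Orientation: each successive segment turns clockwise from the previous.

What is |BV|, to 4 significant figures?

23.55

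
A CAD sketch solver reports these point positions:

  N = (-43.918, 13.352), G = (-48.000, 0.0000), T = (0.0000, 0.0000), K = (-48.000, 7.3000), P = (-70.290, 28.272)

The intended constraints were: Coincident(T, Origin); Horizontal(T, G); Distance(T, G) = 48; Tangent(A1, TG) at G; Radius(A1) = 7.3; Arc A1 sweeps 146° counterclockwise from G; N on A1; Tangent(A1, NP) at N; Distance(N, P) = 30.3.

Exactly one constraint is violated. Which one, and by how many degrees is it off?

Tangent(A1, NP) at N — off by 4.50°.

T = (0.00, 0.00) ✓; T.y = 0.00, G.y = 0.00 ✓; |TG| = 48.00 ✓; ∠(KG, GT) = 90.00° ✓; |KG| = 7.300 ✓; bearing(K→N) − bearing(K→G) = 146.0° ✓; |KN| = 7.300 ✓; ∠(KN, NP) = 85.50° ✗; |NP| = 30.30 ✓.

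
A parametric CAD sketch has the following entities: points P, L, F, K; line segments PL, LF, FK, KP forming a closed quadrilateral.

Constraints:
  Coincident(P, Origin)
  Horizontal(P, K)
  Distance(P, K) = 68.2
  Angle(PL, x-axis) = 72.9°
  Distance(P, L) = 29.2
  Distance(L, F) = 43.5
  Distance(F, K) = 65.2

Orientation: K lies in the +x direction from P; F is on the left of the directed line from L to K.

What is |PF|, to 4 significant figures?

70.60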